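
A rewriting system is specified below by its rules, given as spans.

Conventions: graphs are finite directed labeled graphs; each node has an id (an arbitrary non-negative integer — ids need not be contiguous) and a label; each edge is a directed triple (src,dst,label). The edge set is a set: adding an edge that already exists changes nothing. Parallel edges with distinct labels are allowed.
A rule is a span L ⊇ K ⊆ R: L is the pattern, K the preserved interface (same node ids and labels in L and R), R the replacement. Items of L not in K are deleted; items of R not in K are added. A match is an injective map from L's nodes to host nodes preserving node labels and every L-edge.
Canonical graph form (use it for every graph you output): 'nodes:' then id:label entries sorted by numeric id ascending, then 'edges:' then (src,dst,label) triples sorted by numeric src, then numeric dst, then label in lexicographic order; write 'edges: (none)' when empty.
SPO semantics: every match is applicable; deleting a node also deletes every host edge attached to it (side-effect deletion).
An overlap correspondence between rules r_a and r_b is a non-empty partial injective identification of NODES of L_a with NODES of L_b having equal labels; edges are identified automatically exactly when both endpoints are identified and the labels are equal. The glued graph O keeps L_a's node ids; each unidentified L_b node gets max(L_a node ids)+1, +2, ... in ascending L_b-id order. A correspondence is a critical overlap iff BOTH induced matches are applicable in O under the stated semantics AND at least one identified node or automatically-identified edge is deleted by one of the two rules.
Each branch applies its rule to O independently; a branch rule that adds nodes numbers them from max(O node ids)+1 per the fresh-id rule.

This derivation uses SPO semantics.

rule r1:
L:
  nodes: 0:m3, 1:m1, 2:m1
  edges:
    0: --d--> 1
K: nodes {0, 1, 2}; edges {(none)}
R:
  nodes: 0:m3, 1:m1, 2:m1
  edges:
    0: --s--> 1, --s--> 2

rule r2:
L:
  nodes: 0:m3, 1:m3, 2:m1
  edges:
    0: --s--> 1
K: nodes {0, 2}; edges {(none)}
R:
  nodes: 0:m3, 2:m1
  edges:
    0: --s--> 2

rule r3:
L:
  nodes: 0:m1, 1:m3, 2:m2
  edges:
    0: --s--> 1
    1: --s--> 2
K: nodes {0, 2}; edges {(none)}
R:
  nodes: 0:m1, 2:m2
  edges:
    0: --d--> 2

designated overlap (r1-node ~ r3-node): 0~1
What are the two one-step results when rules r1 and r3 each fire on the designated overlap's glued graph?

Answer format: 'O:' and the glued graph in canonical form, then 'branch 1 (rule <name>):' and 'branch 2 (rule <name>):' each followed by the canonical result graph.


O:
nodes: 0:m3, 1:m1, 2:m1, 3:m1, 4:m2
edges: (0,1,d); (0,4,s); (3,0,s)
branch 1 (rule r1):
nodes: 0:m3, 1:m1, 2:m1, 3:m1, 4:m2
edges: (0,1,s); (0,2,s); (0,4,s); (3,0,s)
branch 2 (rule r3):
nodes: 1:m1, 2:m1, 3:m1, 4:m2
edges: (3,4,d)


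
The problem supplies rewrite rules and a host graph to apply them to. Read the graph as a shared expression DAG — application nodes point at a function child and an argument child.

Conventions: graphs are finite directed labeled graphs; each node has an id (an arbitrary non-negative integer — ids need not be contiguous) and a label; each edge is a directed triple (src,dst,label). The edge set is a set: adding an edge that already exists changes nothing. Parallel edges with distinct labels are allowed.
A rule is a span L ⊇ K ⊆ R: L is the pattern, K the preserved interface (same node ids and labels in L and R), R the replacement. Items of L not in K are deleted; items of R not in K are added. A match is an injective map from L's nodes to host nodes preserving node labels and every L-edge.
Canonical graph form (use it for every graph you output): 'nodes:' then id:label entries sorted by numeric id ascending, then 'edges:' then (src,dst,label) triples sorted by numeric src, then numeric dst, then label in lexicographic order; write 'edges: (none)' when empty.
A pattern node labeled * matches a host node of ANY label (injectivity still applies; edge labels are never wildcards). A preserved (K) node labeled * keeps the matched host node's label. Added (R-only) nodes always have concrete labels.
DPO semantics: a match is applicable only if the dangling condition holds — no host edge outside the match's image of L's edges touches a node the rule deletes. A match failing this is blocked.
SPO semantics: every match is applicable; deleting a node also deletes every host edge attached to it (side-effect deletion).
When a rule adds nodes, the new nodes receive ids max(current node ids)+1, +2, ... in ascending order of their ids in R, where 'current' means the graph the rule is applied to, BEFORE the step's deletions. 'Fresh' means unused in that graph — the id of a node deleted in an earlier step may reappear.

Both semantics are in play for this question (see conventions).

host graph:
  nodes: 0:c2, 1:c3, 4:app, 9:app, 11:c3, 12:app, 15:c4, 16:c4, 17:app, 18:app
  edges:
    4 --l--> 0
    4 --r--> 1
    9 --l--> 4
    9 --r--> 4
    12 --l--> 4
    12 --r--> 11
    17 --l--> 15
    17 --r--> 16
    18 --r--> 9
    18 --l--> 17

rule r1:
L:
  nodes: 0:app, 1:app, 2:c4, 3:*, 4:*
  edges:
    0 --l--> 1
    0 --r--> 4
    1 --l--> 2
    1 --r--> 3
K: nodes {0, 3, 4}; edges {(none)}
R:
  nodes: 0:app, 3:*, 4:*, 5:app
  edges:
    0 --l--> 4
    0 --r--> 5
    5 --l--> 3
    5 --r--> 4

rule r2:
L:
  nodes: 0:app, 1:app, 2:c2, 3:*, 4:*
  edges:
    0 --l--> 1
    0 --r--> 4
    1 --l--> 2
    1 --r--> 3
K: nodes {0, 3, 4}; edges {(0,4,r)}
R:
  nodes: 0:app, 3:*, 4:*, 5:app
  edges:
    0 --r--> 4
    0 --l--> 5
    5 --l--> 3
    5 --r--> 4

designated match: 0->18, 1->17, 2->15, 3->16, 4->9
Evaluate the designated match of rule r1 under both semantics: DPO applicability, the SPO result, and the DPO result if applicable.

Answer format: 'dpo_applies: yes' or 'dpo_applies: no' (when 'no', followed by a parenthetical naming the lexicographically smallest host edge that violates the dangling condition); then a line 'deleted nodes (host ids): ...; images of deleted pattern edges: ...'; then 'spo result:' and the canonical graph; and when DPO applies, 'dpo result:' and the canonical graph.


dpo_applies: yes
deleted nodes (host ids): 15, 17; images of deleted pattern edges: (17,15,l); (17,16,r); (18,9,r); (18,17,l)
spo result:
nodes: 0:c2, 1:c3, 4:app, 9:app, 11:c3, 12:app, 16:c4, 18:app, 19:app
edges: (4,0,l); (4,1,r); (9,4,l); (9,4,r); (12,4,l); (12,11,r); (18,9,l); (18,19,r); (19,9,r); (19,16,l)
dpo result:
nodes: 0:c2, 1:c3, 4:app, 9:app, 11:c3, 12:app, 16:c4, 18:app, 19:app
edges: (4,0,l); (4,1,r); (9,4,l); (9,4,r); (12,4,l); (12,11,r); (18,9,l); (18,19,r); (19,9,r); (19,16,l)


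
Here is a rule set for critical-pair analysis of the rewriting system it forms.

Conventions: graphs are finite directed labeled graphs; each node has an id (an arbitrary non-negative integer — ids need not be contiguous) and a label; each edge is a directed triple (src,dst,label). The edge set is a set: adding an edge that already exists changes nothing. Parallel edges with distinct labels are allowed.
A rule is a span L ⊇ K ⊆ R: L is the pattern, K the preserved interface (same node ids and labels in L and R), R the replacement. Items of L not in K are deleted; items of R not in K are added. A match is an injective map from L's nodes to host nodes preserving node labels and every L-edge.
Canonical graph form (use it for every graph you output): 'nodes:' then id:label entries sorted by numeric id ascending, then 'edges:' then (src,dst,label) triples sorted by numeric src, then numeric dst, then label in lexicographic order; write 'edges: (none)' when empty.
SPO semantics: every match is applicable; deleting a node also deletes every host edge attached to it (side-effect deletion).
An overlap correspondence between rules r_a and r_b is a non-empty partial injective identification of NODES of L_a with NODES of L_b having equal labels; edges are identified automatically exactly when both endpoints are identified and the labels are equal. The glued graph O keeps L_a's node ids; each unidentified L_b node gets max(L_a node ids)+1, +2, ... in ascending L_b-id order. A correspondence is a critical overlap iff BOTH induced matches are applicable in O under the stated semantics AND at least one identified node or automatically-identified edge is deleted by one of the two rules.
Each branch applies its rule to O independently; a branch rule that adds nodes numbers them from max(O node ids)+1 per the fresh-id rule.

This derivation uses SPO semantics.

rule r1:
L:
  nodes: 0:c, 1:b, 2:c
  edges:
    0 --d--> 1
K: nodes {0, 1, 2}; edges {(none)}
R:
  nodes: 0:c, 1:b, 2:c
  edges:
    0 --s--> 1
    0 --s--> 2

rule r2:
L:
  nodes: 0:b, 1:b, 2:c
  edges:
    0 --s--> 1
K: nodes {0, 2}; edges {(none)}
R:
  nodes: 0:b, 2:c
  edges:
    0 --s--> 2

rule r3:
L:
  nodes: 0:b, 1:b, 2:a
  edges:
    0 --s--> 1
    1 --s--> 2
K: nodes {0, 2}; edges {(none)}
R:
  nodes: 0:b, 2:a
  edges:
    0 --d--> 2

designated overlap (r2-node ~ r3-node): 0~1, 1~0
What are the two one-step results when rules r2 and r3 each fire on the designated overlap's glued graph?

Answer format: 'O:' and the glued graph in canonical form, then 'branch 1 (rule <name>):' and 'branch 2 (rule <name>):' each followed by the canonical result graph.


O:
nodes: 0:b, 1:b, 2:c, 3:a
edges: (0,1,s); (0,3,s); (1,0,s)
branch 1 (rule r2):
nodes: 0:b, 2:c, 3:a
edges: (0,2,s); (0,3,s)
branch 2 (rule r3):
nodes: 1:b, 2:c, 3:a
edges: (1,3,d)


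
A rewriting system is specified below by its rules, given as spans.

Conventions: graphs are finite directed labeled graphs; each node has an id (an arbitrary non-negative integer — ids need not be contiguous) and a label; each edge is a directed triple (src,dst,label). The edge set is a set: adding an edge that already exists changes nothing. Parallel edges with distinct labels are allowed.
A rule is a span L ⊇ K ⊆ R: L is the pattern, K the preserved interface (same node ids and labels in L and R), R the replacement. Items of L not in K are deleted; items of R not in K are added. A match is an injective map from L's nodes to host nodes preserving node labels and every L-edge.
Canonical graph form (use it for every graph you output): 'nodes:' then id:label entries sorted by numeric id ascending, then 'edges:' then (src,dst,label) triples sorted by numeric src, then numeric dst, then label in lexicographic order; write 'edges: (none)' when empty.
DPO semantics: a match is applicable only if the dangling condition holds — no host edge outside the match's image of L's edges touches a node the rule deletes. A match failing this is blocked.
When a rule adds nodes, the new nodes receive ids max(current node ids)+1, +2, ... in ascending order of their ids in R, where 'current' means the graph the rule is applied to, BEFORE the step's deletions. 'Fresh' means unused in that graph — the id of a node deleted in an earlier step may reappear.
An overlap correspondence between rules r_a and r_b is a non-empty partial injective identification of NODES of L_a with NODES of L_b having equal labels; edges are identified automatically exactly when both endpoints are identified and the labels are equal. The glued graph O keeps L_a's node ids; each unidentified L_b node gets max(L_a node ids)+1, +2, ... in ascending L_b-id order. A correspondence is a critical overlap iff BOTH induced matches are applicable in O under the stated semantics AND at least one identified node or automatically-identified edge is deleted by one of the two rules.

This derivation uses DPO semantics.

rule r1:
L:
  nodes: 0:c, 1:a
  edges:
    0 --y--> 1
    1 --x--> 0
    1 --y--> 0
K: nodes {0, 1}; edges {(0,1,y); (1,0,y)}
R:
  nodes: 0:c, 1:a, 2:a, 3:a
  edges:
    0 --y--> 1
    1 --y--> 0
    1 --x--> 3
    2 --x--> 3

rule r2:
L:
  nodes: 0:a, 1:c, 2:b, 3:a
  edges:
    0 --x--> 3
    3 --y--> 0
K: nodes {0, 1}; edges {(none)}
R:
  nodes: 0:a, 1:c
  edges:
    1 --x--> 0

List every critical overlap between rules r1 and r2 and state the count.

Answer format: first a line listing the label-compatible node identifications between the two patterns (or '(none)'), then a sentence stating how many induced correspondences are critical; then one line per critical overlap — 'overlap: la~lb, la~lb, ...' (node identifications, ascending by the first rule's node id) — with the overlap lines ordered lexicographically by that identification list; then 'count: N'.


label-compatible node identifications between L(r1) and L(r2): 0~1, 1~0, 1~3
0 of the induced correspondences are critical overlaps of r1 and r2.
count: 0


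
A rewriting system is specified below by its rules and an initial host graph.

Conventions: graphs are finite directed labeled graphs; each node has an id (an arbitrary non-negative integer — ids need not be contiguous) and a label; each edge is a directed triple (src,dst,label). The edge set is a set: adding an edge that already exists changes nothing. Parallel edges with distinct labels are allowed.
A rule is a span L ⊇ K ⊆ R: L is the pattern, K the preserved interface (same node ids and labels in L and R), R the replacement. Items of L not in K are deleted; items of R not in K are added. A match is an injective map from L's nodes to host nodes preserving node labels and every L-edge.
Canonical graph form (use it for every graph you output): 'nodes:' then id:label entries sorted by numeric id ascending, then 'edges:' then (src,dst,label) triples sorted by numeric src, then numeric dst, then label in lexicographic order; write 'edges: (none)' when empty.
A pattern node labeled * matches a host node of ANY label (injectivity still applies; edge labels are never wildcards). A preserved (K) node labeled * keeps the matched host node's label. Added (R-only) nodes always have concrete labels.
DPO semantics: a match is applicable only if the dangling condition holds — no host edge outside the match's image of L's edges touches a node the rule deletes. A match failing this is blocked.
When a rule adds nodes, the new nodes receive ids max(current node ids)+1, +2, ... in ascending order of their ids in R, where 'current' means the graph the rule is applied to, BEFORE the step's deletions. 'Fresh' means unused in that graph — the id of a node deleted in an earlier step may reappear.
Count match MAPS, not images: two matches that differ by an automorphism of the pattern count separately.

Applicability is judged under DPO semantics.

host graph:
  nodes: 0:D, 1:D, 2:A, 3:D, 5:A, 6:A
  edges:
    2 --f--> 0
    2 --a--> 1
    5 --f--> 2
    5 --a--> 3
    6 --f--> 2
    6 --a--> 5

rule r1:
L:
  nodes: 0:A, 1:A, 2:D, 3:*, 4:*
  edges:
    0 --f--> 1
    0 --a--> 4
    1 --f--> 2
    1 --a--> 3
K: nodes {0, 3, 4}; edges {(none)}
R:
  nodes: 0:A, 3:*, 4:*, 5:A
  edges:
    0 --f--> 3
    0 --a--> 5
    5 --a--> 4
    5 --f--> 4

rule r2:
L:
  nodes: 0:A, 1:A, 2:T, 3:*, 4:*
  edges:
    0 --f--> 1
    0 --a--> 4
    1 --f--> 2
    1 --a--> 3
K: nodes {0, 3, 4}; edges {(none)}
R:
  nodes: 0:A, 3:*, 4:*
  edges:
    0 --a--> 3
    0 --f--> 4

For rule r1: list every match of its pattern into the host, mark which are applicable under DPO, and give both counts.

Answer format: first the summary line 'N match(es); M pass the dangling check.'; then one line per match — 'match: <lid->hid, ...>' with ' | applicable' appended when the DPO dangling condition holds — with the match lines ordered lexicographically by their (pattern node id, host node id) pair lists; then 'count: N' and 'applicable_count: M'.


2 match(es); 0 pass the dangling check.
match: 0->5, 1->2, 2->0, 3->1, 4->3
match: 0->6, 1->2, 2->0, 3->1, 4->5
count: 2
applicable_count: 0


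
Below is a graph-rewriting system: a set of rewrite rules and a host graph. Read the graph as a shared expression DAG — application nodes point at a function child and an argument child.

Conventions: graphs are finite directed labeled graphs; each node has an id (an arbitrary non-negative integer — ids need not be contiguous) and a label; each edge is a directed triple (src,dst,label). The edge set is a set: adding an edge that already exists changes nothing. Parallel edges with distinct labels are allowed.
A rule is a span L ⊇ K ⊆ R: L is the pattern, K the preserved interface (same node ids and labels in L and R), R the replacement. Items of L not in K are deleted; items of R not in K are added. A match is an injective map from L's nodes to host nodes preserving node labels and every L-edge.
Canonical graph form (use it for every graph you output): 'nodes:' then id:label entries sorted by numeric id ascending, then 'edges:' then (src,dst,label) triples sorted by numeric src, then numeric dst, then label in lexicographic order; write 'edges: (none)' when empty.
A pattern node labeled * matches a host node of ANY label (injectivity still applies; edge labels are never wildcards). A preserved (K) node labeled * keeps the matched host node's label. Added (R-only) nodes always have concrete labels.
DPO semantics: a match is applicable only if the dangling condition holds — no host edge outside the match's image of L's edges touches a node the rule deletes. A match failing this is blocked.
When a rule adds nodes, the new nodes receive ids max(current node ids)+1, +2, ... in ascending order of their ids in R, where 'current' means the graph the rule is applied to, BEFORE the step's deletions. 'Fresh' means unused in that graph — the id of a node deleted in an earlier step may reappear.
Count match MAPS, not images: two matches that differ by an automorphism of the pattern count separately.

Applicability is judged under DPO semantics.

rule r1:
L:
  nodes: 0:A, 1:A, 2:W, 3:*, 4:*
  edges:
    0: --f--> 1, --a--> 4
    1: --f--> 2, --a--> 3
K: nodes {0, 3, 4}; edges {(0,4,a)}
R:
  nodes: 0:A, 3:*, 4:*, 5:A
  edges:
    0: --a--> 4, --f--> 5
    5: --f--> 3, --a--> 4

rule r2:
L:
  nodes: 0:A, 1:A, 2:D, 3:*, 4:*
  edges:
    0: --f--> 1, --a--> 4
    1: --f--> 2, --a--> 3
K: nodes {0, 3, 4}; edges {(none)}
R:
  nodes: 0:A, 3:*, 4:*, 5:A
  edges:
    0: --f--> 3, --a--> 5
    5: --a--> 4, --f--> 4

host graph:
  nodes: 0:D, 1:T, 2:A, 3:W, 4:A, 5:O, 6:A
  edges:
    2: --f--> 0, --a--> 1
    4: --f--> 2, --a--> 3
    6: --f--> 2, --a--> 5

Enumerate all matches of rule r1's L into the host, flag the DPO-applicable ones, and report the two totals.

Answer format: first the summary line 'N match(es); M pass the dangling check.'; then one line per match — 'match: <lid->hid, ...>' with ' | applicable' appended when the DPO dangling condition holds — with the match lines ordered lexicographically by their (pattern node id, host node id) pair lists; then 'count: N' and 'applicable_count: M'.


0 match(es); 0 pass the dangling check.
count: 0
applicable_count: 0


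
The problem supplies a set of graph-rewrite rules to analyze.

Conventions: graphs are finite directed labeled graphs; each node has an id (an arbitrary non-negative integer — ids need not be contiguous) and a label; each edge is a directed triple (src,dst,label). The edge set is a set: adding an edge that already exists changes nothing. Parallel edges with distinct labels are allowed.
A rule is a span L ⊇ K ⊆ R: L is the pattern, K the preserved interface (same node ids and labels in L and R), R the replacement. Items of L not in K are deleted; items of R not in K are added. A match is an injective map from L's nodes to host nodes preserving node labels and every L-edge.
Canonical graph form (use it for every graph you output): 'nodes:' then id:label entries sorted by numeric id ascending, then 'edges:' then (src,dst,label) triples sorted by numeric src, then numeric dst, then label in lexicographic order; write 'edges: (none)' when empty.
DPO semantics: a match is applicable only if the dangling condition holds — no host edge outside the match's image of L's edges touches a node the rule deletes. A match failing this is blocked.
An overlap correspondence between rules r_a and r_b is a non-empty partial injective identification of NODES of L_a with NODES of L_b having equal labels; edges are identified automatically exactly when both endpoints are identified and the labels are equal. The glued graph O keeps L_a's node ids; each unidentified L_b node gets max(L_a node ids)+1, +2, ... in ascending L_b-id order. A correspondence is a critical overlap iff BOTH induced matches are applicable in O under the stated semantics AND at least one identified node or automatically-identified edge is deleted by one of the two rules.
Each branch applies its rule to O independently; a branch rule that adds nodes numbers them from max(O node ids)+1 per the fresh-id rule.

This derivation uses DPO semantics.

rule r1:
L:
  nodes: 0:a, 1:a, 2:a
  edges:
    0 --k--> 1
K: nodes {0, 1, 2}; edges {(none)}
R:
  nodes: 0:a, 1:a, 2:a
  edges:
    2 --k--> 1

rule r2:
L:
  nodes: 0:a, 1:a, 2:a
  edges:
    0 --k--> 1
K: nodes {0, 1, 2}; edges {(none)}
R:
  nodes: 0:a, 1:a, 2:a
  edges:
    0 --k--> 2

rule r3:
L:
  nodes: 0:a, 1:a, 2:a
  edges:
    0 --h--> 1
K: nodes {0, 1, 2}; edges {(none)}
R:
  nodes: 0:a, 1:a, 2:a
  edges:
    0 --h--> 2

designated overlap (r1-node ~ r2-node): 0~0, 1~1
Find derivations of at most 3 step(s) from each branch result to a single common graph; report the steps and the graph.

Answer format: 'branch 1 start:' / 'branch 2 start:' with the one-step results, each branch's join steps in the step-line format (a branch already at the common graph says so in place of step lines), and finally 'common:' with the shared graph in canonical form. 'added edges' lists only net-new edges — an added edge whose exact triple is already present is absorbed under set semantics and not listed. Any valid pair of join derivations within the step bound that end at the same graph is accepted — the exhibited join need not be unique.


branch 1 start:
nodes: 0:a, 1:a, 2:a, 3:a
edges: (2,1,k)
branch 2 start:
nodes: 0:a, 1:a, 2:a, 3:a
edges: (0,3,k)
branch 1 step 1: rule r1; match: 0->2, 1->1, 2->0; deleted nodes (none); deleted edges (2,1,k); added nodes (none); added edges (0,1,k); result: nodes: 0:a, 1:a, 2:a, 3:a edges: (0,1,k)
branch 2 step 1: rule r2; match: 0->0, 1->3, 2->1; deleted nodes (none); deleted edges (0,3,k); added nodes (none); added edges (0,1,k); result: nodes: 0:a, 1:a, 2:a, 3:a edges: (0,1,k)
common:
nodes: 0:a, 1:a, 2:a, 3:a
edges: (0,1,k)


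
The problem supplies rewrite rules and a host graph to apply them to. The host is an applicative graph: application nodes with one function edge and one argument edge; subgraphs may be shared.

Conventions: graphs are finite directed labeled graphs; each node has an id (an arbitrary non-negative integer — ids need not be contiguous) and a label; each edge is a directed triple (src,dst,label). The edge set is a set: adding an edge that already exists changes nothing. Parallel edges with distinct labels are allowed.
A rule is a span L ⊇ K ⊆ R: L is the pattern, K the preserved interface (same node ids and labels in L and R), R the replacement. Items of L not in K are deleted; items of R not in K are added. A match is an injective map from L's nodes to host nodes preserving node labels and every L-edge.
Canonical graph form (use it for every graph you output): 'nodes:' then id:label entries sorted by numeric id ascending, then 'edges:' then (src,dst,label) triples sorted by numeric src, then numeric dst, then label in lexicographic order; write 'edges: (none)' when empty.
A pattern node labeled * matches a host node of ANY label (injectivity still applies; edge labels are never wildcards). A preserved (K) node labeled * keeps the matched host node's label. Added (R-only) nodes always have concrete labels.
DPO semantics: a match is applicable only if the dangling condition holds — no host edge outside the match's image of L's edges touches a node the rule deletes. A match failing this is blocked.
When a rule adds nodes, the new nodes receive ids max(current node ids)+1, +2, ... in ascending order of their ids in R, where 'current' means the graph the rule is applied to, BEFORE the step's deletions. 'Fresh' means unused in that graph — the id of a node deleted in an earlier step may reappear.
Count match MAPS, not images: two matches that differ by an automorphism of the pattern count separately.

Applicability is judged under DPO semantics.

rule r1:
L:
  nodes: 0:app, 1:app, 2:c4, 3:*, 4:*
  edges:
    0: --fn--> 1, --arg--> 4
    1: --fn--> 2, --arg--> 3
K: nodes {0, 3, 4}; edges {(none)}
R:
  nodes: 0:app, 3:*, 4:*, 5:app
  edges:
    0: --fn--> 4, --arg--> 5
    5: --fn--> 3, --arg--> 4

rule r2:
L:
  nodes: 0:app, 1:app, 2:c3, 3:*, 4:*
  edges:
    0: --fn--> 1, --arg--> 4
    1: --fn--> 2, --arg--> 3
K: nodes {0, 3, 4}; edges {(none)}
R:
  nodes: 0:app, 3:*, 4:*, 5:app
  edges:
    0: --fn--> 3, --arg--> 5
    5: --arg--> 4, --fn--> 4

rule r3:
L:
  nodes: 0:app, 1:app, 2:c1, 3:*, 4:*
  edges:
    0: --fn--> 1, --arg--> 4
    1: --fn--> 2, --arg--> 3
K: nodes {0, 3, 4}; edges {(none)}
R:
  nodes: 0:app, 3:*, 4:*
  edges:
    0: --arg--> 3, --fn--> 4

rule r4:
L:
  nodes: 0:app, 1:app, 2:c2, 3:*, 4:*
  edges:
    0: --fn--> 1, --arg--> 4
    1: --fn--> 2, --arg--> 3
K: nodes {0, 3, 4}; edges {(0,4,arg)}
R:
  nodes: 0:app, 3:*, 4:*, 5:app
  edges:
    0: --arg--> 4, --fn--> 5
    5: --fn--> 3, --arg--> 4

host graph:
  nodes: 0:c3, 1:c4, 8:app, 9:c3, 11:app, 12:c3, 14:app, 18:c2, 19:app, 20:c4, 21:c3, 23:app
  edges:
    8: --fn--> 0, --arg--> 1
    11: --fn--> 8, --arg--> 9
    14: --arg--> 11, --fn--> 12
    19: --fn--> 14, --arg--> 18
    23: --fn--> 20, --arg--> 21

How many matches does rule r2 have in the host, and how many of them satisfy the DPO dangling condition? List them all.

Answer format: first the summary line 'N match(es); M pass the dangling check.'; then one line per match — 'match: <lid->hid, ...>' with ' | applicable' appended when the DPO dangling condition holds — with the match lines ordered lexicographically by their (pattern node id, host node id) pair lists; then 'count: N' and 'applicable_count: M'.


2 match(es); 2 pass the dangling check.
match: 0->11, 1->8, 2->0, 3->1, 4->9 | applicable
match: 0->19, 1->14, 2->12, 3->11, 4->18 | applicable
count: 2
applicable_count: 2


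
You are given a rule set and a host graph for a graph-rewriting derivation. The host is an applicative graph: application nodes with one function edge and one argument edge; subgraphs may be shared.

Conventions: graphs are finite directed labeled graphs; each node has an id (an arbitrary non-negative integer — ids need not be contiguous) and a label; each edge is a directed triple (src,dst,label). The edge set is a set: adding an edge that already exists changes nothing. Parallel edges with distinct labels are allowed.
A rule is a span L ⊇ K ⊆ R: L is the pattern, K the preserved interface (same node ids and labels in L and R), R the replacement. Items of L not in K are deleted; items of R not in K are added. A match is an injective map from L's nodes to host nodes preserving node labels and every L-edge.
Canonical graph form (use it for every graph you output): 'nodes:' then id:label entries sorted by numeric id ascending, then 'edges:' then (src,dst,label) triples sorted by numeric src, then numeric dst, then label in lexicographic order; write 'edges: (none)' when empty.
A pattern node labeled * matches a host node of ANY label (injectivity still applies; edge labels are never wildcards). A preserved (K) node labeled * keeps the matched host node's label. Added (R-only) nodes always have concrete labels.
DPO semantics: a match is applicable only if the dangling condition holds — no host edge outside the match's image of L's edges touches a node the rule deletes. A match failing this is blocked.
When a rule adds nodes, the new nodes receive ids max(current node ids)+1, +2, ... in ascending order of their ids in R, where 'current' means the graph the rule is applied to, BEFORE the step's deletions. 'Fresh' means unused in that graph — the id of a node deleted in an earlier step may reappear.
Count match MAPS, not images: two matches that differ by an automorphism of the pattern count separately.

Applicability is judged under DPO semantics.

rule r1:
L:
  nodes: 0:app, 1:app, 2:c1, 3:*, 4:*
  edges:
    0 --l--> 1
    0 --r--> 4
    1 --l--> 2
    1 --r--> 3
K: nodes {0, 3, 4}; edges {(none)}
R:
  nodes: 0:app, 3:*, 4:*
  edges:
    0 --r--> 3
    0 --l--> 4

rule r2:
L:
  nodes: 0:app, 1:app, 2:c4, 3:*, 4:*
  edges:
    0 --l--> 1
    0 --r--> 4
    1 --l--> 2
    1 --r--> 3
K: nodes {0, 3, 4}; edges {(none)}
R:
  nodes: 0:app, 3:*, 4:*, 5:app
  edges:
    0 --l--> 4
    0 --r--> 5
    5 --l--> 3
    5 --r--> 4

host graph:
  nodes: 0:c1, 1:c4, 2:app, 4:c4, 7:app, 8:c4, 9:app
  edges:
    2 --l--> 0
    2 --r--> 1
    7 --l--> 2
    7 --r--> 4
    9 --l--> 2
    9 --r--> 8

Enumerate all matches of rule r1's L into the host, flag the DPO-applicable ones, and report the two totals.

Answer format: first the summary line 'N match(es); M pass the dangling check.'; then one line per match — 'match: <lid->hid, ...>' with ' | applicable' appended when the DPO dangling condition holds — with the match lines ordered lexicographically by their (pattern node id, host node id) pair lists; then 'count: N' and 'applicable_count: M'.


2 match(es); 0 pass the dangling check.
match: 0->7, 1->2, 2->0, 3->1, 4->4
match: 0->9, 1->2, 2->0, 3->1, 4->8
count: 2
applicable_count: 0


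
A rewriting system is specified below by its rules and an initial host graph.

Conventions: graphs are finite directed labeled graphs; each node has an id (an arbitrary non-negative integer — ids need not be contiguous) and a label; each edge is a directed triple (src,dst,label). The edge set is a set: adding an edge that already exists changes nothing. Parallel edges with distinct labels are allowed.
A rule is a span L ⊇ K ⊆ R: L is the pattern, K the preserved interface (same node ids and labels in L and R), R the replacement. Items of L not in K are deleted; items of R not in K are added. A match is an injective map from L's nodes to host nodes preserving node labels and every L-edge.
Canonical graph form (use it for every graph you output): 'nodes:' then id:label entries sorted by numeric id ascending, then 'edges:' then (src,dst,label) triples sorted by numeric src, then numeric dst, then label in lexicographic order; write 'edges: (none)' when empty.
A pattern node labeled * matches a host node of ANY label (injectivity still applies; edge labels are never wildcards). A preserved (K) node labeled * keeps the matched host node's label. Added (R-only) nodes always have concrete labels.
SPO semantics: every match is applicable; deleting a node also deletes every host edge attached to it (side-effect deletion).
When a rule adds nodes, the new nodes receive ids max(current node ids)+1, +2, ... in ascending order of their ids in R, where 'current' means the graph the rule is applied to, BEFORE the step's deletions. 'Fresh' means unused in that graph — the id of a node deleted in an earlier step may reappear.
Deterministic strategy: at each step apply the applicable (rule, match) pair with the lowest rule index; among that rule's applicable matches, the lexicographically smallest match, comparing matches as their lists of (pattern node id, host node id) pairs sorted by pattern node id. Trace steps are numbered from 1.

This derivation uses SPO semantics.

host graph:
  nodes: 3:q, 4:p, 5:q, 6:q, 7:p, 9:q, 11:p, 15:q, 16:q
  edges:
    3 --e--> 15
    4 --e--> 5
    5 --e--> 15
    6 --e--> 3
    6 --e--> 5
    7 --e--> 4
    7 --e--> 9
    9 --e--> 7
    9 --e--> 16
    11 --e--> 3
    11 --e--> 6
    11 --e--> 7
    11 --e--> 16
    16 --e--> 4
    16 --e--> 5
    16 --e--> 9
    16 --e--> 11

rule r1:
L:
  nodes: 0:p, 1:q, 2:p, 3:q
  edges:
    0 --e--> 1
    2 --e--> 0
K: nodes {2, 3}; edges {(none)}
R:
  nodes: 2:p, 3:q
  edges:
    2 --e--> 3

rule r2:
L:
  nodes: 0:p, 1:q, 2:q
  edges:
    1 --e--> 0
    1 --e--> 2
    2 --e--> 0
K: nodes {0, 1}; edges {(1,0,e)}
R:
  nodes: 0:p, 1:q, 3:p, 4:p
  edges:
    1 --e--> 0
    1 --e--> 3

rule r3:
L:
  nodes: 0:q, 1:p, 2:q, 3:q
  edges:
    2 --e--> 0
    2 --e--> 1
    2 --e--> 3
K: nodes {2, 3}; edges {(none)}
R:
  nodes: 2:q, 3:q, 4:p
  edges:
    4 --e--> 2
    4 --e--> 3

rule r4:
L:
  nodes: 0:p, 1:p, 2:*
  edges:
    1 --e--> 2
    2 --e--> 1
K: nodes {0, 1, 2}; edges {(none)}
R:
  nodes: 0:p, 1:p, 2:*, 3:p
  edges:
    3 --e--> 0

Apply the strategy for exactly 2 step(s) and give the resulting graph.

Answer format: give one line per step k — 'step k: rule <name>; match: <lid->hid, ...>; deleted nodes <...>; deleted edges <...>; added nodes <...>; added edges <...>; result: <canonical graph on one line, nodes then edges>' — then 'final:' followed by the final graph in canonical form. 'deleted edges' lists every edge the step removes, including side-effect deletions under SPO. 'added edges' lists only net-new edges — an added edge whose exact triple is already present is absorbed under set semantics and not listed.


step 1: rule r1; match: 0->4, 1->5, 2->7, 3->3; deleted nodes 4, 5; deleted edges (4,5,e); (5,15,e); (6,5,e); (7,4,e); (16,4,e); (16,5,e); added nodes (none); added edges (7,3,e); result: nodes: 3:q, 6:q, 7:p, 9:q, 11:p, 15:q, 16:q edges: (3,15,e); (6,3,e); (7,3,e); (7,9,e); (9,7,e); (9,16,e); (11,3,e); (11,6,e); (11,7,e); (11,16,e); (16,9,e); (16,11,e)
step 2: rule r1; match: 0->7, 1->3, 2->11, 3->6; deleted nodes 3, 7; deleted edges (3,15,e); (6,3,e); (7,3,e); (7,9,e); (9,7,e); (11,3,e); (11,7,e); added nodes (none); added edges (none); result: nodes: 6:q, 9:q, 11:p, 15:q, 16:q edges: (9,16,e); (11,6,e); (11,16,e); (16,9,e); (16,11,e)
final:
nodes: 6:q, 9:q, 11:p, 15:q, 16:q
edges: (9,16,e); (11,6,e); (11,16,e); (16,9,e); (16,11,e)


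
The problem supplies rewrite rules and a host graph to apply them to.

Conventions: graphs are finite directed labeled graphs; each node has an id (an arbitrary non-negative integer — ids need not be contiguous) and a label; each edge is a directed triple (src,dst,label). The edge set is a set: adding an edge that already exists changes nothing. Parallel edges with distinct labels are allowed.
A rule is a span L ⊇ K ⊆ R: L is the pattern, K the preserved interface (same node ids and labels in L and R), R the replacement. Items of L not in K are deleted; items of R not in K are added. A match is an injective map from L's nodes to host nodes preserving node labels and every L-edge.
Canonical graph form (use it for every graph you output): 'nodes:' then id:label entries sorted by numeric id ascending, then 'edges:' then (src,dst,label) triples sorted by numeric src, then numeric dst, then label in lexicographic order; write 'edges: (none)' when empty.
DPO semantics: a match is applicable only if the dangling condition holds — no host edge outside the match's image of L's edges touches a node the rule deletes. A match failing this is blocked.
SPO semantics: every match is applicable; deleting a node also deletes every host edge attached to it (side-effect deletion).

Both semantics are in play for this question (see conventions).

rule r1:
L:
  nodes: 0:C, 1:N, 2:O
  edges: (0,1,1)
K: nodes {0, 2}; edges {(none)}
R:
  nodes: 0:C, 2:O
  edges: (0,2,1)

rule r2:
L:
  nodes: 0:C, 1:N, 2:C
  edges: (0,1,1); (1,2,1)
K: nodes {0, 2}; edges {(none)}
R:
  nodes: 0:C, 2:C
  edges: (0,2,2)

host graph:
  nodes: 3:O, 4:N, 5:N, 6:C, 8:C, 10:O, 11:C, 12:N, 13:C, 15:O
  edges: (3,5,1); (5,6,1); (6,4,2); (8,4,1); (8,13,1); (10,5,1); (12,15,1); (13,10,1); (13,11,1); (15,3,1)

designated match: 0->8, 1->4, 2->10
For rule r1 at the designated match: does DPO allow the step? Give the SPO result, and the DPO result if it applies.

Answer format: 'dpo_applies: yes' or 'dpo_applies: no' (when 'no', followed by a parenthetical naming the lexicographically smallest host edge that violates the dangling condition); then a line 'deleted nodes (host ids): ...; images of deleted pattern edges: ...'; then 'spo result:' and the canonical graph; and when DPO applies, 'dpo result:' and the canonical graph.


dpo_applies: no
(the rule deletes node 4, which keeps host edge (6,4,2) outside the match image — the dangling condition fails, DPO blocks; SPO proceeds and side-deletes such edges)
deleted nodes (host ids): 4; images of deleted pattern edges: (8,4,1)
spo result:
nodes: 3:O, 5:N, 6:C, 8:C, 10:O, 11:C, 12:N, 13:C, 15:O
edges: (3,5,1); (5,6,1); (8,10,1); (8,13,1); (10,5,1); (12,15,1); (13,10,1); (13,11,1); (15,3,1)


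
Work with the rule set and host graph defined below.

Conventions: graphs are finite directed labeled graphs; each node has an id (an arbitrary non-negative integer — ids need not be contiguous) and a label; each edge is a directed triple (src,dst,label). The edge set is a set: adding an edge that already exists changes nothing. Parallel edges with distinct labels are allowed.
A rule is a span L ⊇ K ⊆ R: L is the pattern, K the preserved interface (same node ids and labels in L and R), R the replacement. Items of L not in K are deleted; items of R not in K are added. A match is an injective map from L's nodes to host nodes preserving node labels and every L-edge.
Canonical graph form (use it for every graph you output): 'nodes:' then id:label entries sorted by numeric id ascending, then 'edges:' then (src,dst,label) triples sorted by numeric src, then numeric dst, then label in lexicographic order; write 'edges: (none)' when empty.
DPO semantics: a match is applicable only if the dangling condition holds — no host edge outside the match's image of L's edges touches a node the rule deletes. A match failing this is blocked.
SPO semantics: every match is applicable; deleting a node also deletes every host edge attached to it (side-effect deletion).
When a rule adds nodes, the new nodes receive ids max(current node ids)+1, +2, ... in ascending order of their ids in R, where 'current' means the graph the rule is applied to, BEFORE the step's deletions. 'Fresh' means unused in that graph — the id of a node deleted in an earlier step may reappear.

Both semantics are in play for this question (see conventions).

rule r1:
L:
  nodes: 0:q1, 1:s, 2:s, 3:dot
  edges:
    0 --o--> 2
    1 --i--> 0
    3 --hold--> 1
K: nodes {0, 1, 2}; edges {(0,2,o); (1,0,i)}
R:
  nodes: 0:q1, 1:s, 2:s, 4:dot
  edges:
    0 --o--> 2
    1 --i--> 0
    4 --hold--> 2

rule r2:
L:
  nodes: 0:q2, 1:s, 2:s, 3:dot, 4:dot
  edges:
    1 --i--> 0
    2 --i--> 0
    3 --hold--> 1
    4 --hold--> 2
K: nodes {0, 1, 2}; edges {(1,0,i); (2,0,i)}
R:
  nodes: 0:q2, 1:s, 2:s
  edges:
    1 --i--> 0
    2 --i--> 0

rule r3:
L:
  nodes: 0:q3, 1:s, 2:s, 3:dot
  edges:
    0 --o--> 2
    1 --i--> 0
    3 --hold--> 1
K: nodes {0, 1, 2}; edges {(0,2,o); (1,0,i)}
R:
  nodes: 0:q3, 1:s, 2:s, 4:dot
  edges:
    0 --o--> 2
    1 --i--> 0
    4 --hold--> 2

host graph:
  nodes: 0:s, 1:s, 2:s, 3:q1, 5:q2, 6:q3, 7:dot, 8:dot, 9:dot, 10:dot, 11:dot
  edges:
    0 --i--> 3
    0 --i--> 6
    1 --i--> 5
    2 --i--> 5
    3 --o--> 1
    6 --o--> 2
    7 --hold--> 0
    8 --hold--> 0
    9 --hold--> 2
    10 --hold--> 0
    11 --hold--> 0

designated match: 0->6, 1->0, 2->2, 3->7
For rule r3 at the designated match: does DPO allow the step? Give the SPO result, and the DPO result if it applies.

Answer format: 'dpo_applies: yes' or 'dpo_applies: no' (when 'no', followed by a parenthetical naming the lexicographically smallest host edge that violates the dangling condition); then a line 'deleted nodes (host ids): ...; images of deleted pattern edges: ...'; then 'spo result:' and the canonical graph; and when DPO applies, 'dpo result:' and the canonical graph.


dpo_applies: yes
deleted nodes (host ids): 7; images of deleted pattern edges: (7,0,hold)
spo result:
nodes: 0:s, 1:s, 2:s, 3:q1, 5:q2, 6:q3, 8:dot, 9:dot, 10:dot, 11:dot, 12:dot
edges: (0,3,i); (0,6,i); (1,5,i); (2,5,i); (3,1,o); (6,2,o); (8,0,hold); (9,2,hold); (10,0,hold); (11,0,hold); (12,2,hold)
dpo result:
nodes: 0:s, 1:s, 2:s, 3:q1, 5:q2, 6:q3, 8:dot, 9:dot, 10:dot, 11:dot, 12:dot
edges: (0,3,i); (0,6,i); (1,5,i); (2,5,i); (3,1,o); (6,2,o); (8,0,hold); (9,2,hold); (10,0,hold); (11,0,hold); (12,2,hold)


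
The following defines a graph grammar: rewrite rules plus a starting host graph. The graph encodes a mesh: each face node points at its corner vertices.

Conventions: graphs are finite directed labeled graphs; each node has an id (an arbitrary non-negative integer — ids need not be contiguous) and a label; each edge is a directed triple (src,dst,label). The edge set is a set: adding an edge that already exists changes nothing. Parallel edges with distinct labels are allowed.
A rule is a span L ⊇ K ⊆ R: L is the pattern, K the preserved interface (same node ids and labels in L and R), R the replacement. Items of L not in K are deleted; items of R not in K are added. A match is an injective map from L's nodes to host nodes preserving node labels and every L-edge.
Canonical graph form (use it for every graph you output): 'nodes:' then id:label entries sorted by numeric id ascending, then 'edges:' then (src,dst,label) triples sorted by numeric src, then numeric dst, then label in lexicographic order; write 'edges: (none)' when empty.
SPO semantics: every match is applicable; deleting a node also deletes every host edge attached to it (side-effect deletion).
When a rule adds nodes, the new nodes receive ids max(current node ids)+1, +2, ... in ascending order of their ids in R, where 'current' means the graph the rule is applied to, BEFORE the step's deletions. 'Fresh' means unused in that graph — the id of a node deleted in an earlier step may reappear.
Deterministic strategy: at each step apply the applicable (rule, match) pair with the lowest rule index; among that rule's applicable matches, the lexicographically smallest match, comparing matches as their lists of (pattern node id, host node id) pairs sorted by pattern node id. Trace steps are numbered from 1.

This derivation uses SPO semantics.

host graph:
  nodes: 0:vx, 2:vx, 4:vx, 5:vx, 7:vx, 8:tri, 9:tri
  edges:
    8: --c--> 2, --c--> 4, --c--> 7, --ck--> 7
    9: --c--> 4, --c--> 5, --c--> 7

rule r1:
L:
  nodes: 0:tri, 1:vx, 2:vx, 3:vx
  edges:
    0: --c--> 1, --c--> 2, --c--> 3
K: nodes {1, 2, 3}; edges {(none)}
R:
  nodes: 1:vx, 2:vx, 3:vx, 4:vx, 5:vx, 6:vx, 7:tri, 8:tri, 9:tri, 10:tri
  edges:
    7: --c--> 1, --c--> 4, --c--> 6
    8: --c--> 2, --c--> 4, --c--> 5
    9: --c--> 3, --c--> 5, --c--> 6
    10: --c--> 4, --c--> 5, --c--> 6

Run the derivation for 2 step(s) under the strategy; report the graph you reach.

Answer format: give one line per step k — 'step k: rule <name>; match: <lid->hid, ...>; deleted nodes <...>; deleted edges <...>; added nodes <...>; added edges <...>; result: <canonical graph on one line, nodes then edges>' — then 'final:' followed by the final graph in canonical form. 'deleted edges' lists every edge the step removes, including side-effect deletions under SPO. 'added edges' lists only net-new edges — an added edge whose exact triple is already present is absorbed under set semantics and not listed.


step 1: rule r1; match: 0->8, 1->2, 2->4, 3->7; deleted nodes 8; deleted edges (8,2,c); (8,4,c); (8,7,c); (8,7,ck); added nodes 10, 11, 12, 13, 14, 15, 16; added edges (13,2,c); (13,10,c); (13,12,c); (14,4,c); (14,10,c); (14,11,c); (15,7,c); (15,11,c); (15,12,c); (16,10,c); (16,11,c); (16,12,c); result: nodes: 0:vx, 2:vx, 4:vx, 5:vx, 7:vx, 9:tri, 10:vx, 11:vx, 12:vx, 13:tri, 14:tri, 15:tri, 16:tri edges: (9,4,c); (9,5,c); (9,7,c); (13,2,c); (13,10,c); (13,12,c); (14,4,c); (14,10,c); (14,11,c); (15,7,c); (15,11,c); (15,12,c); (16,10,c); (16,11,c); (16,12,c)
step 2: rule r1; match: 0->9, 1->4, 2->5, 3->7; deleted nodes 9; deleted edges (9,4,c); (9,5,c); (9,7,c); added nodes 17, 18, 19, 20, 21, 22, 23; added edges (20,4,c); (20,17,c); (20,19,c); (21,5,c); (21,17,c); (21,18,c); (22,7,c); (22,18,c); (22,19,c); (23,17,c); (23,18,c); (23,19,c); result: nodes: 0:vx, 2:vx, 4:vx, 5:vx, 7:vx, 10:vx, 11:vx, 12:vx, 13:tri, 14:tri, 15:tri, 16:tri, 17:vx, 18:vx, 19:vx, 20:tri, 21:tri, 22:tri, 23:tri edges: (13,2,c); (13,10,c); (13,12,c); (14,4,c); (14,10,c); (14,11,c); (15,7,c); (15,11,c); (15,12,c); (16,10,c); (16,11,c); (16,12,c); (20,4,c); (20,17,c); (20,19,c); (21,5,c); (21,17,c); (21,18,c); (22,7,c); (22,18,c); (22,19,c); (23,17,c); (23,18,c); (23,19,c)
final:
nodes: 0:vx, 2:vx, 4:vx, 5:vx, 7:vx, 10:vx, 11:vx, 12:vx, 13:tri, 14:tri, 15:tri, 16:tri, 17:vx, 18:vx, 19:vx, 20:tri, 21:tri, 22:tri, 23:tri
edges: (13,2,c); (13,10,c); (13,12,c); (14,4,c); (14,10,c); (14,11,c); (15,7,c); (15,11,c); (15,12,c); (16,10,c); (16,11,c); (16,12,c); (20,4,c); (20,17,c); (20,19,c); (21,5,c); (21,17,c); (21,18,c); (22,7,c); (22,18,c); (22,19,c); (23,17,c); (23,18,c); (23,19,c)
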